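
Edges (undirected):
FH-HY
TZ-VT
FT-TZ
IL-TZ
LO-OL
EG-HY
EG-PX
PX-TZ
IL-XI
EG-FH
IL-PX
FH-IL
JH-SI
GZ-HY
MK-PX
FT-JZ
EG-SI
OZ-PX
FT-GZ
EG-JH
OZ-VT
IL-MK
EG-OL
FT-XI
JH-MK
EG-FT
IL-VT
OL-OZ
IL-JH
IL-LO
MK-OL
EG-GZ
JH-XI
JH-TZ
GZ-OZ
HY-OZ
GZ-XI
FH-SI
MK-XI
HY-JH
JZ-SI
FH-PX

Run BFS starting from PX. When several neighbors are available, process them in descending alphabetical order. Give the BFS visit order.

PX → TZ → OZ → MK → IL → FH → EG → VT → JH → FT → OL → HY → GZ → XI → LO → SI → JZ

Visit PX; enqueue TZ, OZ, MK, IL, FH, EG → queue [TZ, OZ, MK, IL, FH, EG]
Visit TZ; enqueue VT, JH, FT → queue [OZ, MK, IL, FH, EG, VT, JH, FT]
Visit OZ; enqueue OL, HY, GZ → queue [MK, IL, FH, EG, VT, JH, FT, OL, HY, GZ]
Visit MK; enqueue XI → queue [IL, FH, EG, VT, JH, FT, OL, HY, GZ, XI]
Visit IL; enqueue LO → queue [FH, EG, VT, JH, FT, OL, HY, GZ, XI, LO]
Visit FH; enqueue SI → queue [EG, VT, JH, FT, OL, HY, GZ, XI, LO, SI]
Visit EG → queue [VT, JH, FT, OL, HY, GZ, XI, LO, SI]
Visit VT → queue [JH, FT, OL, HY, GZ, XI, LO, SI]
Visit JH → queue [FT, OL, HY, GZ, XI, LO, SI]
Visit FT; enqueue JZ → queue [OL, HY, GZ, XI, LO, SI, JZ]
Visit OL → queue [HY, GZ, XI, LO, SI, JZ]
Visit HY → queue [GZ, XI, LO, SI, JZ]
Visit GZ → queue [XI, LO, SI, JZ]
Visit XI → queue [LO, SI, JZ]
Visit LO → queue [SI, JZ]
Visit SI → queue [JZ]
Visit JZ → queue []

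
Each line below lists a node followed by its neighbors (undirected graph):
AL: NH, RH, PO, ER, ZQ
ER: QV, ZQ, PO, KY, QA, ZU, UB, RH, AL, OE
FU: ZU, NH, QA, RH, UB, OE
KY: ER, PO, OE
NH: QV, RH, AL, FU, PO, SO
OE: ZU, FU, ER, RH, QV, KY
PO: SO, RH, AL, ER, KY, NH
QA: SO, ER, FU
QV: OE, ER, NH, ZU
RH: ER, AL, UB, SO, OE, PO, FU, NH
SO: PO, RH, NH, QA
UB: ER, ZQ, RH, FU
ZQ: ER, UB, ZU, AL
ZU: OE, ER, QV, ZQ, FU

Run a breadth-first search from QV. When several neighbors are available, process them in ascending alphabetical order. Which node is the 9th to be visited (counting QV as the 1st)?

Visit QV; enqueue ER, NH, OE, ZU → queue [ER, NH, OE, ZU]
Visit ER; enqueue AL, KY, PO, QA, RH, UB, ZQ → queue [NH, OE, ZU, AL, KY, PO, QA, RH, UB, ZQ]
Visit NH; enqueue FU, SO → queue [OE, ZU, AL, KY, PO, QA, RH, UB, ZQ, FU, SO]
Visit OE → queue [ZU, AL, KY, PO, QA, RH, UB, ZQ, FU, SO]
Visit ZU → queue [AL, KY, PO, QA, RH, UB, ZQ, FU, SO]
Visit AL → queue [KY, PO, QA, RH, UB, ZQ, FU, SO]
Visit KY → queue [PO, QA, RH, UB, ZQ, FU, SO]
Visit PO → queue [QA, RH, UB, ZQ, FU, SO]
Visit QA → queue [RH, UB, ZQ, FU, SO]
Visit RH → queue [UB, ZQ, FU, SO]
Visit UB → queue [ZQ, FU, SO]
Visit ZQ → queue [FU, SO]
Visit FU → queue [SO]
Visit SO → queue []

Visit order: QV, ER, NH, OE, ZU, AL, KY, PO, QA, RH, UB, ZQ, FU, SO

QA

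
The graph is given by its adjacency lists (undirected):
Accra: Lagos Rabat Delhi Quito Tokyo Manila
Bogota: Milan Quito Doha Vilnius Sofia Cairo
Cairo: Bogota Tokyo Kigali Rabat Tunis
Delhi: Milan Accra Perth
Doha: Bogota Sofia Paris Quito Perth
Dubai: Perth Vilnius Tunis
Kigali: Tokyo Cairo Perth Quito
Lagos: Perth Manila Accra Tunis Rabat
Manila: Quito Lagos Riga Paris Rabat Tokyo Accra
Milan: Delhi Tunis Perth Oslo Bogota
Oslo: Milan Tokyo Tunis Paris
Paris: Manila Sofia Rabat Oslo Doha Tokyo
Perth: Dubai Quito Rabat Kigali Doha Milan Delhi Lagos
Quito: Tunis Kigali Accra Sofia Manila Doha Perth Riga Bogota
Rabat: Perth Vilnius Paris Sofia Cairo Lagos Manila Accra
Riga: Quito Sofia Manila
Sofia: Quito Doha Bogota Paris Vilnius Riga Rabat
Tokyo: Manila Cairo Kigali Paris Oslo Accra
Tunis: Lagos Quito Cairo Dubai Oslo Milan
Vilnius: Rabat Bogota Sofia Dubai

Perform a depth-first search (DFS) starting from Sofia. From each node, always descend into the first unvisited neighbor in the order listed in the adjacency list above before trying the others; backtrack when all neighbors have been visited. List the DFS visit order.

Visit Sofia
Sofia → Quito
Quito → Tunis
Tunis → Lagos
Lagos → Perth
Perth → Dubai
Dubai → Vilnius
Vilnius → Rabat
Rabat → Paris
Paris → Manila
Manila → Riga
Manila → Tokyo
Tokyo → Cairo
Cairo → Bogota
Bogota → Milan
Milan → Delhi
Delhi → Accra
Milan → Oslo
Bogota → Doha
Cairo → Kigali

Sofia → Quito → Tunis → Lagos → Perth → Dubai → Vilnius → Rabat → Paris → Manila → Riga → Tokyo → Cairo → Bogota → Milan → Delhi → Accra → Oslo → Doha → Kigali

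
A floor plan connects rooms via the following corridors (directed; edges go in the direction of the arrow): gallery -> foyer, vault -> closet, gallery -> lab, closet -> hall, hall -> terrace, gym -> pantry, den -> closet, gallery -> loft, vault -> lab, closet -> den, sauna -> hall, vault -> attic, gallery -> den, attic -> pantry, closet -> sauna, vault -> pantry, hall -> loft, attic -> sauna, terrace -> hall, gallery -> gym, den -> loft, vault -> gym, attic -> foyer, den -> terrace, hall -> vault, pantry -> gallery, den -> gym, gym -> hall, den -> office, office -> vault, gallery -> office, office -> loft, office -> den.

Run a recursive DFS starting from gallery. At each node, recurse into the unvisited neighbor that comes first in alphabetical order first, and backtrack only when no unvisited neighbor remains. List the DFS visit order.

gallery, den, closet, hall, loft, terrace, vault, attic, foyer, pantry, sauna, gym, lab, office

Visit gallery
gallery → den
den → closet
closet → hall
hall → loft
hall → terrace
hall → vault
vault → attic
attic → foyer
attic → pantry
attic → sauna
vault → gym
vault → lab
den → office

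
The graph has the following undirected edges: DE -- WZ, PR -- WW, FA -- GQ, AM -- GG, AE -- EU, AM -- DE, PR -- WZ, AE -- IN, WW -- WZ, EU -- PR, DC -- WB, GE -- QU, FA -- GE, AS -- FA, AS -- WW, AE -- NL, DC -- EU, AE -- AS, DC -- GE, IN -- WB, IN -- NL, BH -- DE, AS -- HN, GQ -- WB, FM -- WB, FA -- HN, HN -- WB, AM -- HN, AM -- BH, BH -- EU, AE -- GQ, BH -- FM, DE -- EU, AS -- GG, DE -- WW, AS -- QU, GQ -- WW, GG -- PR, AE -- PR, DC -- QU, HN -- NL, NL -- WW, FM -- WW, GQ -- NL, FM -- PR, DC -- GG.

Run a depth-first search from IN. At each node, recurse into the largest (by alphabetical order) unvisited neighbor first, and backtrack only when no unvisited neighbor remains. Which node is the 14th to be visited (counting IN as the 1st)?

AE

Visit IN
IN → WB
WB → HN
HN → NL
NL → WW
WW → WZ
WZ → PR
PR → GG
GG → DC
DC → QU
QU → GE
GE → FA
FA → GQ
GQ → AE
AE → EU
EU → DE
DE → BH
BH → FM
BH → AM
AE → AS

Visit order: IN, WB, HN, NL, WW, WZ, PR, GG, DC, QU, GE, FA, GQ, AE, EU, DE, BH, FM, AM, AS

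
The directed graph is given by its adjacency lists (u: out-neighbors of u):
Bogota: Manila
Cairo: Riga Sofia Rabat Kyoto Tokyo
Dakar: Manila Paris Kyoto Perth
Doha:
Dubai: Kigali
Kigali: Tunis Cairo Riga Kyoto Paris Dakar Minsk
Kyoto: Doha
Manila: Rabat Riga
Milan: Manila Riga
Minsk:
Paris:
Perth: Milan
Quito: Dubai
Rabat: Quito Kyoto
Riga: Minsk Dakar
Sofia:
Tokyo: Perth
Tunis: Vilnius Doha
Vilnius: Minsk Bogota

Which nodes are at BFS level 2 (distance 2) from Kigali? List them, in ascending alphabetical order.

Level 0: Kigali
Level 1: Cairo, Dakar, Kyoto, Minsk, Paris, Riga, Tunis
Level 2: Doha, Manila, Perth, Rabat, Sofia, Tokyo, Vilnius
Level 3: Bogota, Milan, Quito
Level 4: Dubai

Doha, Manila, Perth, Rabat, Sofia, Tokyo, Vilnius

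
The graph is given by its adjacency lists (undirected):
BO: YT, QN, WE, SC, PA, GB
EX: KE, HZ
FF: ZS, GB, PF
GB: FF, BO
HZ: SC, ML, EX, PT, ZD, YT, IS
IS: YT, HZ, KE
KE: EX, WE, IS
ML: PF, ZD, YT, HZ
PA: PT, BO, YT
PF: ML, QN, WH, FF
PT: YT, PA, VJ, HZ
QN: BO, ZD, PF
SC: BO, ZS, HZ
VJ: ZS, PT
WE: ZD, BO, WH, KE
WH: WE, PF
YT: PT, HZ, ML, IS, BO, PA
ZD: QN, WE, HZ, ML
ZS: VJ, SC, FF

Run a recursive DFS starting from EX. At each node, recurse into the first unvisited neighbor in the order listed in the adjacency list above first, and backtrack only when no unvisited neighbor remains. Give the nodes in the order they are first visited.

EX → KE → WE → ZD → QN → BO → YT → PT → PA → VJ → ZS → SC → HZ → ML → PF → WH → FF → GB → IS

Visit EX
EX → KE
KE → WE
WE → ZD
ZD → QN
QN → BO
BO → YT
YT → PT
PT → PA
PT → VJ
VJ → ZS
ZS → SC
SC → HZ
HZ → ML
ML → PF
PF → WH
PF → FF
FF → GB
HZ → IS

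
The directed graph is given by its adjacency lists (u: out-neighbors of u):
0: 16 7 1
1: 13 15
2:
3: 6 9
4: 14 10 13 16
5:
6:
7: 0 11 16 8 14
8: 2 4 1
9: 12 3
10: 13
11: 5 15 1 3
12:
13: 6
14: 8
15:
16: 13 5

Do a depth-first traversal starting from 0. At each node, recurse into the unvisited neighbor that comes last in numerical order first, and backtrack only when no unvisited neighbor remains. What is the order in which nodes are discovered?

0, 16, 13, 6, 5, 7, 14, 8, 4, 10, 2, 1, 15, 11, 3, 9, 12

Visit 0
0 → 16
16 → 13
13 → 6
16 → 5
0 → 7
7 → 14
14 → 8
8 → 4
4 → 10
8 → 2
8 → 1
1 → 15
7 → 11
11 → 3
3 → 9
9 → 12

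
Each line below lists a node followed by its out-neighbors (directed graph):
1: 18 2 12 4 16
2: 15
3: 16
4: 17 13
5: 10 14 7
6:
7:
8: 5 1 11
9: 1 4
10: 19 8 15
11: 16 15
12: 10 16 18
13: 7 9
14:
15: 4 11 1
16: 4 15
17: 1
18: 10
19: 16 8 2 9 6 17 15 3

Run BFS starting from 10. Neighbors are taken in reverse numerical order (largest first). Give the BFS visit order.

10 19 15 8 17 16 9 6 3 2 11 4 1 5 13 18 12 14 7

Visit 10; enqueue 19, 15, 8 → queue [19, 15, 8]
Visit 19; enqueue 17, 16, 9, 6, 3, 2 → queue [15, 8, 17, 16, 9, 6, 3, 2]
Visit 15; enqueue 11, 4, 1 → queue [8, 17, 16, 9, 6, 3, 2, 11, 4, 1]
Visit 8; enqueue 5 → queue [17, 16, 9, 6, 3, 2, 11, 4, 1, 5]
Visit 17 → queue [16, 9, 6, 3, 2, 11, 4, 1, 5]
Visit 16 → queue [9, 6, 3, 2, 11, 4, 1, 5]
Visit 9 → queue [6, 3, 2, 11, 4, 1, 5]
Visit 6 → queue [3, 2, 11, 4, 1, 5]
Visit 3 → queue [2, 11, 4, 1, 5]
Visit 2 → queue [11, 4, 1, 5]
Visit 11 → queue [4, 1, 5]
Visit 4; enqueue 13 → queue [1, 5, 13]
Visit 1; enqueue 18, 12 → queue [5, 13, 18, 12]
Visit 5; enqueue 14, 7 → queue [13, 18, 12, 14, 7]
Visit 13 → queue [18, 12, 14, 7]
Visit 18 → queue [12, 14, 7]
Visit 12 → queue [14, 7]
Visit 14 → queue [7]
Visit 7 → queue []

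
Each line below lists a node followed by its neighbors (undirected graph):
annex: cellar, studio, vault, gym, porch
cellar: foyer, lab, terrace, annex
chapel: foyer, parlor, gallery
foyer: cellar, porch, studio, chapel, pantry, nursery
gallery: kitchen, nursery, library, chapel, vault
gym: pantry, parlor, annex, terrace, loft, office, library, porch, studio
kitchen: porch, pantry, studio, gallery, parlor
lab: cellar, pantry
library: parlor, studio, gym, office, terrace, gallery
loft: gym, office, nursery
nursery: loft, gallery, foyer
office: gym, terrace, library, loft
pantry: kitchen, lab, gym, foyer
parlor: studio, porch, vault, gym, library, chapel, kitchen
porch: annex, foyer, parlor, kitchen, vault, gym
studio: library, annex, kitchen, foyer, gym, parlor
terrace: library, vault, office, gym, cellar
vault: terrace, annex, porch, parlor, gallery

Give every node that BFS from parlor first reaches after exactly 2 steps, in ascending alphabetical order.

annex, foyer, gallery, loft, office, pantry, terrace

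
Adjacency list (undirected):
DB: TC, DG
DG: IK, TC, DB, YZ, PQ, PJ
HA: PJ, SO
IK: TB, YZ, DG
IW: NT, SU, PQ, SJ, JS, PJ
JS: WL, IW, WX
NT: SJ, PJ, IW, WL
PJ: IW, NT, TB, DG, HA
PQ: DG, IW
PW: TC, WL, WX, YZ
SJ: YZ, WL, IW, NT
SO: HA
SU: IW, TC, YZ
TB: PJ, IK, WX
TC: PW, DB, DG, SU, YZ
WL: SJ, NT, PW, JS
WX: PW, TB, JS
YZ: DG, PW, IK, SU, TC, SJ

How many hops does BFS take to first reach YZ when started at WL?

2

Level 0: WL
Level 1: JS, NT, PW, SJ
Level 2: IW, PJ, TC, WX, YZ
Level 3: DB, DG, HA, IK, PQ, SU, TB
Level 4: SO
YZ first appears at level 2.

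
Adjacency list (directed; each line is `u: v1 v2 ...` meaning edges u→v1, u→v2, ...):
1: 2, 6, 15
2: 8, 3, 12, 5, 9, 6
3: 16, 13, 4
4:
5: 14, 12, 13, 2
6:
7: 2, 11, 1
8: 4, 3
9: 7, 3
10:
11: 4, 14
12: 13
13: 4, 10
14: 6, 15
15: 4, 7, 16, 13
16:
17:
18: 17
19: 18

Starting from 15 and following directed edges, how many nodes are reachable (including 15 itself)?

16

BFS from 15 visits: 15, 4, 7, 16, 13, 2, 11, 1, 10, 8, 3, 12, 5, 9, 6, 14
Reachable nodes: 16 of 19 total.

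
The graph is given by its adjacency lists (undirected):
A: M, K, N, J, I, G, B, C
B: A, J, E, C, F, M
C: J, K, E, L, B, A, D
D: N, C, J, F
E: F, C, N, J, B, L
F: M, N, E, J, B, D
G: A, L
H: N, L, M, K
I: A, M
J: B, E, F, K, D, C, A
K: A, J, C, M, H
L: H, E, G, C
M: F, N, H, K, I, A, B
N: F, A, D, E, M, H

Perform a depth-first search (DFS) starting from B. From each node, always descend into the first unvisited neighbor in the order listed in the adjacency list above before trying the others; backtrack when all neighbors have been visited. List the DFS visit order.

B → A → M → F → N → D → C → J → E → L → H → K → G → I

Visit B
B → A
A → M
M → F
F → N
N → D
D → C
C → J
J → E
E → L
L → H
H → K
L → G
M → I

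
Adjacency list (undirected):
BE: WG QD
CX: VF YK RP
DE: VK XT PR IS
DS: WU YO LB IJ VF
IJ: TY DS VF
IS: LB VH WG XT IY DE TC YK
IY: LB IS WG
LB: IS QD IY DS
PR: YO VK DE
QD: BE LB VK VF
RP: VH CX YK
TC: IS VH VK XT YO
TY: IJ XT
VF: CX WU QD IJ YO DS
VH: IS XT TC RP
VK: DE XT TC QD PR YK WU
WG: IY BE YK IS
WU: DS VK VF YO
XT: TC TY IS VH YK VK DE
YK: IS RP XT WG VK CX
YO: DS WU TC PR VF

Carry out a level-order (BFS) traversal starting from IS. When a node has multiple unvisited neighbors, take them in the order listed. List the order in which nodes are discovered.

IS → LB → VH → WG → XT → IY → DE → TC → YK → QD → DS → RP → BE → TY → VK → PR → YO → CX → VF → WU → IJ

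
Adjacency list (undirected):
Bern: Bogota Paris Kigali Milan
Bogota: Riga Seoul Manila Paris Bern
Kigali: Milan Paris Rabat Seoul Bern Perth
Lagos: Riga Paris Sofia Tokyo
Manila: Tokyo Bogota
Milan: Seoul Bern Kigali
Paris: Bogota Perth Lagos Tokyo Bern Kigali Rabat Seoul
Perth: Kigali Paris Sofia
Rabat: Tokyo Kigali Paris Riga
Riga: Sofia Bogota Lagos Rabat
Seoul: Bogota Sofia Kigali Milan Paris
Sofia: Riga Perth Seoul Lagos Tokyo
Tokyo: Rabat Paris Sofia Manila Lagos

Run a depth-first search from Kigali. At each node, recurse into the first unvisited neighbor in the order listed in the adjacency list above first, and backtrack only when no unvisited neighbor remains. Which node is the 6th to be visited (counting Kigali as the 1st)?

Visit Kigali
Kigali → Milan
Milan → Seoul
Seoul → Bogota
Bogota → Riga
Riga → Sofia
Sofia → Perth
Perth → Paris
Paris → Lagos
Lagos → Tokyo
Tokyo → Rabat
Tokyo → Manila
Paris → Bern

Visit order: Kigali, Milan, Seoul, Bogota, Riga, Sofia, Perth, Paris, Lagos, Tokyo, Rabat, Manila, Bern

Sofia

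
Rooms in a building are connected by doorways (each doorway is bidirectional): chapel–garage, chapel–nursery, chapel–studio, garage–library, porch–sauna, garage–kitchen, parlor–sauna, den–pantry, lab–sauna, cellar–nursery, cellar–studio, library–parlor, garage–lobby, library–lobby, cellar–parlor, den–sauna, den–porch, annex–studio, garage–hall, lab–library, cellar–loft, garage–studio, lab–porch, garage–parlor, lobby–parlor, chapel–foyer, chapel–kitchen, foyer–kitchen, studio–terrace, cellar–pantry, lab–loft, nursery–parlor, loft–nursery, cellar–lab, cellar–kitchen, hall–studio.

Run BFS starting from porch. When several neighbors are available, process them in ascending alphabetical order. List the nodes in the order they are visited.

porch, den, lab, sauna, pantry, cellar, library, loft, parlor, kitchen, nursery, studio, garage, lobby, chapel, foyer, annex, hall, terrace

Visit porch; enqueue den, lab, sauna → queue [den, lab, sauna]
Visit den; enqueue pantry → queue [lab, sauna, pantry]
Visit lab; enqueue cellar, library, loft → queue [sauna, pantry, cellar, library, loft]
Visit sauna; enqueue parlor → queue [pantry, cellar, library, loft, parlor]
Visit pantry → queue [cellar, library, loft, parlor]
Visit cellar; enqueue kitchen, nursery, studio → queue [library, loft, parlor, kitchen, nursery, studio]
Visit library; enqueue garage, lobby → queue [loft, parlor, kitchen, nursery, studio, garage, lobby]
Visit loft → queue [parlor, kitchen, nursery, studio, garage, lobby]
Visit parlor → queue [kitchen, nursery, studio, garage, lobby]
Visit kitchen; enqueue chapel, foyer → queue [nursery, studio, garage, lobby, chapel, foyer]
Visit nursery → queue [studio, garage, lobby, chapel, foyer]
Visit studio; enqueue annex, hall, terrace → queue [garage, lobby, chapel, foyer, annex, hall, terrace]
Visit garage → queue [lobby, chapel, foyer, annex, hall, terrace]
Visit lobby → queue [chapel, foyer, annex, hall, terrace]
Visit chapel → queue [foyer, annex, hall, terrace]
Visit foyer → queue [annex, hall, terrace]
Visit annex → queue [hall, terrace]
Visit hall → queue [terrace]
Visit terrace → queue []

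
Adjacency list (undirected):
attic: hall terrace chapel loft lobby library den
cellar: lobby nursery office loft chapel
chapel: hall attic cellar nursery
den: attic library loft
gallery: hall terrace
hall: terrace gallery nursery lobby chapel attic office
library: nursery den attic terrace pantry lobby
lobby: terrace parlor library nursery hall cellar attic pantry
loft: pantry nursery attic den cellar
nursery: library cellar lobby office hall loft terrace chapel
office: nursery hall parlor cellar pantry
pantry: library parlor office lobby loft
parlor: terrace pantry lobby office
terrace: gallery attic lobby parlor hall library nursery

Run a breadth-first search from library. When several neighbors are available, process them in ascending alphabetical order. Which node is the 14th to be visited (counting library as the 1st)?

gallery

Visit library; enqueue attic, den, lobby, nursery, pantry, terrace → queue [attic, den, lobby, nursery, pantry, terrace]
Visit attic; enqueue chapel, hall, loft → queue [den, lobby, nursery, pantry, terrace, chapel, hall, loft]
Visit den → queue [lobby, nursery, pantry, terrace, chapel, hall, loft]
Visit lobby; enqueue cellar, parlor → queue [nursery, pantry, terrace, chapel, hall, loft, cellar, parlor]
Visit nursery; enqueue office → queue [pantry, terrace, chapel, hall, loft, cellar, parlor, office]
Visit pantry → queue [terrace, chapel, hall, loft, cellar, parlor, office]
Visit terrace; enqueue gallery → queue [chapel, hall, loft, cellar, parlor, office, gallery]
Visit chapel → queue [hall, loft, cellar, parlor, office, gallery]
Visit hall → queue [loft, cellar, parlor, office, gallery]
Visit loft → queue [cellar, parlor, office, gallery]
Visit cellar → queue [parlor, office, gallery]
Visit parlor → queue [office, gallery]
Visit office → queue [gallery]
Visit gallery → queue []

Visit order: library, attic, den, lobby, nursery, pantry, terrace, chapel, hall, loft, cellar, parlor, office, gallery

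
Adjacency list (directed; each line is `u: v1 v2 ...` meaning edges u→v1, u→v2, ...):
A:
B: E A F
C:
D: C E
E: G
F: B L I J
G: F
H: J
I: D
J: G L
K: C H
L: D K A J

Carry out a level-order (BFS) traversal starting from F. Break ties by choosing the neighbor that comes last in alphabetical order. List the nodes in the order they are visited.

F, L, J, I, B, K, D, A, G, E, H, C

Visit F; enqueue L, J, I, B → queue [L, J, I, B]
Visit L; enqueue K, D, A → queue [J, I, B, K, D, A]
Visit J; enqueue G → queue [I, B, K, D, A, G]
Visit I → queue [B, K, D, A, G]
Visit B; enqueue E → queue [K, D, A, G, E]
Visit K; enqueue H, C → queue [D, A, G, E, H, C]
Visit D → queue [A, G, E, H, C]
Visit A → queue [G, E, H, C]
Visit G → queue [E, H, C]
Visit E → queue [H, C]
Visit H → queue [C]
Visit C → queue []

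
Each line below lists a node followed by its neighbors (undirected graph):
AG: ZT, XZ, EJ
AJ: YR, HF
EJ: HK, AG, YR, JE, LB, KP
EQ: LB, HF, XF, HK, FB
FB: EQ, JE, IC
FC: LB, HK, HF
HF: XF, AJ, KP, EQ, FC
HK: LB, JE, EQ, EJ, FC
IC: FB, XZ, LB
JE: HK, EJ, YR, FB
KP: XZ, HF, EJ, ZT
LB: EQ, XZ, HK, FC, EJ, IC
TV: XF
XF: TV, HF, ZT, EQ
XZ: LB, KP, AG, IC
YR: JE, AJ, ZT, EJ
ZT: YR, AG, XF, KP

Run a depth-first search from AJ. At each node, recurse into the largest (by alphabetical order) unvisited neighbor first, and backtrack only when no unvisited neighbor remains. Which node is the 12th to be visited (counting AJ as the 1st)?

Visit AJ
AJ → YR
YR → ZT
ZT → XF
XF → TV
XF → HF
HF → KP
KP → XZ
XZ → LB
LB → IC
IC → FB
FB → JE
JE → HK
HK → FC
HK → EQ
HK → EJ
EJ → AG

Visit order: AJ, YR, ZT, XF, TV, HF, KP, XZ, LB, IC, FB, JE, HK, FC, EQ, EJ, AG

JE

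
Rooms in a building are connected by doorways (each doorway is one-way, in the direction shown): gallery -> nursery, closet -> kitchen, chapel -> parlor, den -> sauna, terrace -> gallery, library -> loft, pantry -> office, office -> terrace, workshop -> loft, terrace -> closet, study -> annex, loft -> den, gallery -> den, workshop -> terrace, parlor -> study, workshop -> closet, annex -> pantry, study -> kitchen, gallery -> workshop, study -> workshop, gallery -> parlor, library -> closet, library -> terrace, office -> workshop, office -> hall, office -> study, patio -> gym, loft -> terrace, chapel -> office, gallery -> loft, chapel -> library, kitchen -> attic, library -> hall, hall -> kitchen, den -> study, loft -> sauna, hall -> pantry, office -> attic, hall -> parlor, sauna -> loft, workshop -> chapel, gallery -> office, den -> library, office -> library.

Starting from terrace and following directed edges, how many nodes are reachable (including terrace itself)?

BFS from terrace visits: terrace, gallery, closet, workshop, parlor, office, nursery, loft, den, kitchen, chapel, study, library, hall, attic, sauna, annex, pantry
Reachable nodes: 18 of 20 total.

18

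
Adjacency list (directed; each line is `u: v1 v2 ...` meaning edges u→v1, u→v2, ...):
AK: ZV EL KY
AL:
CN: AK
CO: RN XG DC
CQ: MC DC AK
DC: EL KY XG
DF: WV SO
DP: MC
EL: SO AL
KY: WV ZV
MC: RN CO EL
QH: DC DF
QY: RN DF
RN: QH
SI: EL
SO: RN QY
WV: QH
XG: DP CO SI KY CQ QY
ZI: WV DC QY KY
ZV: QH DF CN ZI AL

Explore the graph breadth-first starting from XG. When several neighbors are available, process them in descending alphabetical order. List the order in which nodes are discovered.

XG, SI, QY, KY, DP, CQ, CO, EL, RN, DF, ZV, WV, MC, DC, AK, SO, AL, QH, ZI, CN

Visit XG; enqueue SI, QY, KY, DP, CQ, CO → queue [SI, QY, KY, DP, CQ, CO]
Visit SI; enqueue EL → queue [QY, KY, DP, CQ, CO, EL]
Visit QY; enqueue RN, DF → queue [KY, DP, CQ, CO, EL, RN, DF]
Visit KY; enqueue ZV, WV → queue [DP, CQ, CO, EL, RN, DF, ZV, WV]
Visit DP; enqueue MC → queue [CQ, CO, EL, RN, DF, ZV, WV, MC]
Visit CQ; enqueue DC, AK → queue [CO, EL, RN, DF, ZV, WV, MC, DC, AK]
Visit CO → queue [EL, RN, DF, ZV, WV, MC, DC, AK]
Visit EL; enqueue SO, AL → queue [RN, DF, ZV, WV, MC, DC, AK, SO, AL]
Visit RN; enqueue QH → queue [DF, ZV, WV, MC, DC, AK, SO, AL, QH]
Visit DF → queue [ZV, WV, MC, DC, AK, SO, AL, QH]
Visit ZV; enqueue ZI, CN → queue [WV, MC, DC, AK, SO, AL, QH, ZI, CN]
Visit WV → queue [MC, DC, AK, SO, AL, QH, ZI, CN]
Visit MC → queue [DC, AK, SO, AL, QH, ZI, CN]
Visit DC → queue [AK, SO, AL, QH, ZI, CN]
Visit AK → queue [SO, AL, QH, ZI, CN]
Visit SO → queue [AL, QH, ZI, CN]
Visit AL → queue [QH, ZI, CN]
Visit QH → queue [ZI, CN]
Visit ZI → queue [CN]
Visit CN → queue []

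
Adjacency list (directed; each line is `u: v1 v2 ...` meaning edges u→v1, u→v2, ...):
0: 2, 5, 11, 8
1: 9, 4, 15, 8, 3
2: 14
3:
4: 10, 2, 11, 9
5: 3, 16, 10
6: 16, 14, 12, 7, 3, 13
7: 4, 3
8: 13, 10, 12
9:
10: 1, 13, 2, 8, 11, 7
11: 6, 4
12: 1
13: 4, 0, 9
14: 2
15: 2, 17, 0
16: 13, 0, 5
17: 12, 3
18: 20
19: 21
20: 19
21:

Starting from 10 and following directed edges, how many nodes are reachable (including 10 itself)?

BFS from 10 visits: 10, 1, 13, 2, 8, 11, 7, 9, 4, 15, 3, 0, 14, 12, 6, 17, 5, 16
Reachable nodes: 18 of 22 total.

18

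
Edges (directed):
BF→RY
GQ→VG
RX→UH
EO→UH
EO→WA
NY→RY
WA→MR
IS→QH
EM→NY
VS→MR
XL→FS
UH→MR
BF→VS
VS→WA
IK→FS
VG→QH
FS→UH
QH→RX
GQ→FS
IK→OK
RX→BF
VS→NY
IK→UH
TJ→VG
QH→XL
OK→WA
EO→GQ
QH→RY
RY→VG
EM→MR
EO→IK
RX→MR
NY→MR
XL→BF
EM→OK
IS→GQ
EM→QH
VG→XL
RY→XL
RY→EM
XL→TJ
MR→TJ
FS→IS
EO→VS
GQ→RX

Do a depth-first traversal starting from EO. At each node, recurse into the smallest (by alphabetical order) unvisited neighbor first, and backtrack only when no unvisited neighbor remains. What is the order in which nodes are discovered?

EO GQ FS IS QH RX BF RY EM MR TJ VG XL NY OK WA VS UH IK

Visit EO
EO → GQ
GQ → FS
FS → IS
IS → QH
QH → RX
RX → BF
BF → RY
RY → EM
EM → MR
MR → TJ
TJ → VG
VG → XL
EM → NY
EM → OK
OK → WA
BF → VS
RX → UH
EO → IK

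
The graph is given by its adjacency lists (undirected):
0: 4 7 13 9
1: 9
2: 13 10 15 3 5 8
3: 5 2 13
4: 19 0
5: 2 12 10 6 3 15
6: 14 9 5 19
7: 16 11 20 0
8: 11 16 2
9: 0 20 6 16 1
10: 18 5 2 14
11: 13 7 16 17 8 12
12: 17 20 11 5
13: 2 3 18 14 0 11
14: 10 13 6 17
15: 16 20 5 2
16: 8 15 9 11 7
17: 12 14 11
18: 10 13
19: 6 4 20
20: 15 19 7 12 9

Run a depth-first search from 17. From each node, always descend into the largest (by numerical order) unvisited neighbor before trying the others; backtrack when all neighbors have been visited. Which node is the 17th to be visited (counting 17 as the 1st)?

3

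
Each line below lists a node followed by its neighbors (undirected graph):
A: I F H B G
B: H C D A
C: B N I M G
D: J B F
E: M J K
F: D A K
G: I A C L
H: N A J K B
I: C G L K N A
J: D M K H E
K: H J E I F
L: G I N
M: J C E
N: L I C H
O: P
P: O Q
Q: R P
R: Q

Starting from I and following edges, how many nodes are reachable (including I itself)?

BFS from I visits: I, N, L, K, G, C, A, H, J, F, E, M, B, D
Reachable nodes: 14 of 18 total.

14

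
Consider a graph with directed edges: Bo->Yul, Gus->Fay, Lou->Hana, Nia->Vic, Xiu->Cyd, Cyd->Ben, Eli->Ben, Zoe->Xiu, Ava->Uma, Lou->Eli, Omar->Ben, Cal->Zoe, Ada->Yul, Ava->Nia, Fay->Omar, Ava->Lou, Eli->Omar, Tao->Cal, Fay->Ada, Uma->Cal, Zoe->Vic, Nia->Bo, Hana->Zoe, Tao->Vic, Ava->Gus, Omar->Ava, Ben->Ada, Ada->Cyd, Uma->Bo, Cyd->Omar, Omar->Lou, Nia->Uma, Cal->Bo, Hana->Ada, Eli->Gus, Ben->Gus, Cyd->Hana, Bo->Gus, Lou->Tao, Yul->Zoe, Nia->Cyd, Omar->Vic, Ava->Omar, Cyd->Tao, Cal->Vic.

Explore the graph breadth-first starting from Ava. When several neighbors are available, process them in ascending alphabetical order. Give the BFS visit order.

Visit Ava; enqueue Gus, Lou, Nia, Omar, Uma → queue [Gus, Lou, Nia, Omar, Uma]
Visit Gus; enqueue Fay → queue [Lou, Nia, Omar, Uma, Fay]
Visit Lou; enqueue Eli, Hana, Tao → queue [Nia, Omar, Uma, Fay, Eli, Hana, Tao]
Visit Nia; enqueue Bo, Cyd, Vic → queue [Omar, Uma, Fay, Eli, Hana, Tao, Bo, Cyd, Vic]
Visit Omar; enqueue Ben → queue [Uma, Fay, Eli, Hana, Tao, Bo, Cyd, Vic, Ben]
Visit Uma; enqueue Cal → queue [Fay, Eli, Hana, Tao, Bo, Cyd, Vic, Ben, Cal]
Visit Fay; enqueue Ada → queue [Eli, Hana, Tao, Bo, Cyd, Vic, Ben, Cal, Ada]
Visit Eli → queue [Hana, Tao, Bo, Cyd, Vic, Ben, Cal, Ada]
Visit Hana; enqueue Zoe → queue [Tao, Bo, Cyd, Vic, Ben, Cal, Ada, Zoe]
Visit Tao → queue [Bo, Cyd, Vic, Ben, Cal, Ada, Zoe]
Visit Bo; enqueue Yul → queue [Cyd, Vic, Ben, Cal, Ada, Zoe, Yul]
Visit Cyd → queue [Vic, Ben, Cal, Ada, Zoe, Yul]
Visit Vic → queue [Ben, Cal, Ada, Zoe, Yul]
Visit Ben → queue [Cal, Ada, Zoe, Yul]
Visit Cal → queue [Ada, Zoe, Yul]
Visit Ada → queue [Zoe, Yul]
Visit Zoe; enqueue Xiu → queue [Yul, Xiu]
Visit Yul → queue [Xiu]
Visit Xiu → queue []

Ava, Gus, Lou, Nia, Omar, Uma, Fay, Eli, Hana, Tao, Bo, Cyd, Vic, Ben, Cal, Ada, Zoe, Yul, Xiu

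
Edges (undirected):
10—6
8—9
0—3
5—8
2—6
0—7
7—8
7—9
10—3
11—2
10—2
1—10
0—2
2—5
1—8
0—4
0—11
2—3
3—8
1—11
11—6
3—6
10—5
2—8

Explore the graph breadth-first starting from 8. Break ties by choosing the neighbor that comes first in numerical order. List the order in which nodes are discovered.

Visit 8; enqueue 1, 2, 3, 5, 7, 9 → queue [1, 2, 3, 5, 7, 9]
Visit 1; enqueue 10, 11 → queue [2, 3, 5, 7, 9, 10, 11]
Visit 2; enqueue 0, 6 → queue [3, 5, 7, 9, 10, 11, 0, 6]
Visit 3 → queue [5, 7, 9, 10, 11, 0, 6]
Visit 5 → queue [7, 9, 10, 11, 0, 6]
Visit 7 → queue [9, 10, 11, 0, 6]
Visit 9 → queue [10, 11, 0, 6]
Visit 10 → queue [11, 0, 6]
Visit 11 → queue [0, 6]
Visit 0; enqueue 4 → queue [6, 4]
Visit 6 → queue [4]
Visit 4 → queue []

8 1 2 3 5 7 9 10 11 0 6 4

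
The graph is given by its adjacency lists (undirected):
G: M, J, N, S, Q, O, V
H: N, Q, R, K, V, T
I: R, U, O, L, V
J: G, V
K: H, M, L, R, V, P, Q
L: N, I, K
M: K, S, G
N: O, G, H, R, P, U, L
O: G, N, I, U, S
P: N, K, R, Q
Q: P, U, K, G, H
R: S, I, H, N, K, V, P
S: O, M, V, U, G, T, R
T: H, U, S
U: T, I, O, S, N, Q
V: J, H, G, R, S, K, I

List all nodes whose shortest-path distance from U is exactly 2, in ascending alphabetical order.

G, H, K, L, M, P, R, V

Level 0: U
Level 1: I, N, O, Q, S, T
Level 2: G, H, K, L, M, P, R, V
Level 3: J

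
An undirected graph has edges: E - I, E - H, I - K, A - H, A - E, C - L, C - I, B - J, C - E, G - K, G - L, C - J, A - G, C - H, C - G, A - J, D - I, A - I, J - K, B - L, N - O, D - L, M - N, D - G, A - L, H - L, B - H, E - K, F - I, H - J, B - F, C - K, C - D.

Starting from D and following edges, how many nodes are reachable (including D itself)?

12

BFS from D visits: D, L, I, G, C, H, B, A, K, F, E, J
Reachable nodes: 12 of 15 total.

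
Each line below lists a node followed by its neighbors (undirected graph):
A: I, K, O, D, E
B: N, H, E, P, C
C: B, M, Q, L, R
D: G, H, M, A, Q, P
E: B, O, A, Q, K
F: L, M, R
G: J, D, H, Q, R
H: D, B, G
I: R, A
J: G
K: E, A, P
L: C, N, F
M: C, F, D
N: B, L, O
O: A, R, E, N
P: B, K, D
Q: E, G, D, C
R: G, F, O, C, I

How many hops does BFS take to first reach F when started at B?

3

Level 0: B
Level 1: C, E, H, N, P
Level 2: A, D, G, K, L, M, O, Q, R
Level 3: F, I, J
F first appears at level 3.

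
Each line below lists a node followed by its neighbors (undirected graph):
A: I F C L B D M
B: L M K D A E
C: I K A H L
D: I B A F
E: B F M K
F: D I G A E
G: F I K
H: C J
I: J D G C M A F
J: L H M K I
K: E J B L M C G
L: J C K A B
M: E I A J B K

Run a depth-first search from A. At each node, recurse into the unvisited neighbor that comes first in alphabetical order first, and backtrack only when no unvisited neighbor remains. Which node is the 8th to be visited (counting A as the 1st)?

H

Visit A
A → B
B → D
D → F
F → E
E → K
K → C
C → H
H → J
J → I
I → G
I → M
J → L

Visit order: A, B, D, F, E, K, C, H, J, I, G, M, L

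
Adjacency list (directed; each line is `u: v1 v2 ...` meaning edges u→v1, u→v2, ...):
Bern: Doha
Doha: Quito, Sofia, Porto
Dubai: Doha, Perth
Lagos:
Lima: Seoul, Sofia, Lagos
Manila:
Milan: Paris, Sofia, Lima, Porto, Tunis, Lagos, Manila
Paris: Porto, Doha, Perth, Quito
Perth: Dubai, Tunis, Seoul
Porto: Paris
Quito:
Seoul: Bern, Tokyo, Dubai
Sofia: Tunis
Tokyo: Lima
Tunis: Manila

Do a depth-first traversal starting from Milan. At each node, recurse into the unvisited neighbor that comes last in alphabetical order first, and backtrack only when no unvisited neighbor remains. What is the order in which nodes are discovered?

Visit Milan
Milan → Tunis
Tunis → Manila
Milan → Sofia
Milan → Porto
Porto → Paris
Paris → Quito
Paris → Perth
Perth → Seoul
Seoul → Tokyo
Tokyo → Lima
Lima → Lagos
Seoul → Dubai
Dubai → Doha
Seoul → Bern

Milan, Tunis, Manila, Sofia, Porto, Paris, Quito, Perth, Seoul, Tokyo, Lima, Lagos, Dubai, Doha, Bern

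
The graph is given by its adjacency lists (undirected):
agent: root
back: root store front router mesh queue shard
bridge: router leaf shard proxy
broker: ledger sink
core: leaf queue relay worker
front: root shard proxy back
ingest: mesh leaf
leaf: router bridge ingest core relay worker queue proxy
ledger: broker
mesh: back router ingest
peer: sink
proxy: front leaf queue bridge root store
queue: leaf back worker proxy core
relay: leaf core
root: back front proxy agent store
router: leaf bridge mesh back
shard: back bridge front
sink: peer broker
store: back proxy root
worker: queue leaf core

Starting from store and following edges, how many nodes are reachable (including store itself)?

BFS from store visits: store, back, proxy, root, front, mesh, queue, router, shard, bridge, leaf, agent, ingest, core, worker, relay
Reachable nodes: 16 of 20 total.

16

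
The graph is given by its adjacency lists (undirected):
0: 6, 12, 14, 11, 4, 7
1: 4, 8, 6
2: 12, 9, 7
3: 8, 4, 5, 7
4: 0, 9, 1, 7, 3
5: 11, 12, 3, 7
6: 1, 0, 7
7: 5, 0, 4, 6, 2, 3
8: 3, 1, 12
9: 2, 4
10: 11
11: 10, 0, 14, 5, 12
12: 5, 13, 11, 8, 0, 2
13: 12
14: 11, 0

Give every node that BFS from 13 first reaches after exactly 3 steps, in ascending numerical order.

Level 0: 13
Level 1: 12
Level 2: 0, 2, 5, 8, 11
Level 3: 1, 3, 4, 6, 7, 9, 10, 14

1, 3, 4, 6, 7, 9, 10, 14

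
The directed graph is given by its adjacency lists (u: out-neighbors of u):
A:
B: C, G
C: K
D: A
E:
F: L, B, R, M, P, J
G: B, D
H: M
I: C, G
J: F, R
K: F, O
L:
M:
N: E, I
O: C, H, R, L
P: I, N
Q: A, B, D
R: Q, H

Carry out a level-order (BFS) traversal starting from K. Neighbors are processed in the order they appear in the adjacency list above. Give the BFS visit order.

K, F, O, L, B, R, M, P, J, C, H, G, Q, I, N, D, A, E

Visit K; enqueue F, O → queue [F, O]
Visit F; enqueue L, B, R, M, P, J → queue [O, L, B, R, M, P, J]
Visit O; enqueue C, H → queue [L, B, R, M, P, J, C, H]
Visit L → queue [B, R, M, P, J, C, H]
Visit B; enqueue G → queue [R, M, P, J, C, H, G]
Visit R; enqueue Q → queue [M, P, J, C, H, G, Q]
Visit M → queue [P, J, C, H, G, Q]
Visit P; enqueue I, N → queue [J, C, H, G, Q, I, N]
Visit J → queue [C, H, G, Q, I, N]
Visit C → queue [H, G, Q, I, N]
Visit H → queue [G, Q, I, N]
Visit G; enqueue D → queue [Q, I, N, D]
Visit Q; enqueue A → queue [I, N, D, A]
Visit I → queue [N, D, A]
Visit N; enqueue E → queue [D, A, E]
Visit D → queue [A, E]
Visit A → queue [E]
Visit E → queue []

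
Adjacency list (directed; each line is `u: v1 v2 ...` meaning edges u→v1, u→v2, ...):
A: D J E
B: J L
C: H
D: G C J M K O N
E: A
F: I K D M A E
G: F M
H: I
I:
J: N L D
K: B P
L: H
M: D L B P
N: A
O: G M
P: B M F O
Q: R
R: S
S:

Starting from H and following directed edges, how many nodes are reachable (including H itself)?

2

BFS from H visits: H, I
Reachable nodes: 2 of 19 total.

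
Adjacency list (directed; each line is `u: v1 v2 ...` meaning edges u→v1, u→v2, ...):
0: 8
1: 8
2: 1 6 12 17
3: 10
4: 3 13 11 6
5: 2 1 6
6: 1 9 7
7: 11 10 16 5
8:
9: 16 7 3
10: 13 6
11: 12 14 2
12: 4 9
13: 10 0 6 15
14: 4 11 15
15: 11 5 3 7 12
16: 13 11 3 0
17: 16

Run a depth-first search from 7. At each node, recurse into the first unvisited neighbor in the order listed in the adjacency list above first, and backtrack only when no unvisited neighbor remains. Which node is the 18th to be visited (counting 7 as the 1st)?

Visit 7
7 → 11
11 → 12
12 → 4
4 → 3
3 → 10
10 → 13
13 → 0
0 → 8
13 → 6
6 → 1
6 → 9
9 → 16
13 → 15
15 → 5
5 → 2
2 → 17
11 → 14

Visit order: 7, 11, 12, 4, 3, 10, 13, 0, 8, 6, 1, 9, 16, 15, 5, 2, 17, 14

14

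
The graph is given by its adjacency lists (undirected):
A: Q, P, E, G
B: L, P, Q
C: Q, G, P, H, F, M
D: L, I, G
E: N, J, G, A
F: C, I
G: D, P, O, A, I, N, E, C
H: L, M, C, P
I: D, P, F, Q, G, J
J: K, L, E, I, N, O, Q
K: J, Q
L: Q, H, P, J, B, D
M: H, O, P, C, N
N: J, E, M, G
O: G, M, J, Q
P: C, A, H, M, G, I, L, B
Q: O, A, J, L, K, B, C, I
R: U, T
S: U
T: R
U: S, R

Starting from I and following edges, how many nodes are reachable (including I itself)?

BFS from I visits: I, D, F, G, J, P, Q, L, C, A, E, N, O, K, B, H, M
Reachable nodes: 17 of 21 total.

17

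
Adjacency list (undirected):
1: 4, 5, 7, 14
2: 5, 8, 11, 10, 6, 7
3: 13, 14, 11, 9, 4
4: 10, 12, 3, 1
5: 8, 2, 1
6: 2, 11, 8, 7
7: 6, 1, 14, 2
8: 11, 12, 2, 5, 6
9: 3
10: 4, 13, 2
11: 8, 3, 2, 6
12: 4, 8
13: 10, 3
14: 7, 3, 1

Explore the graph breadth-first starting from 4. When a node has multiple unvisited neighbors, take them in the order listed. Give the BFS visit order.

4, 10, 12, 3, 1, 13, 2, 8, 14, 11, 9, 5, 7, 6

Visit 4; enqueue 10, 12, 3, 1 → queue [10, 12, 3, 1]
Visit 10; enqueue 13, 2 → queue [12, 3, 1, 13, 2]
Visit 12; enqueue 8 → queue [3, 1, 13, 2, 8]
Visit 3; enqueue 14, 11, 9 → queue [1, 13, 2, 8, 14, 11, 9]
Visit 1; enqueue 5, 7 → queue [13, 2, 8, 14, 11, 9, 5, 7]
Visit 13 → queue [2, 8, 14, 11, 9, 5, 7]
Visit 2; enqueue 6 → queue [8, 14, 11, 9, 5, 7, 6]
Visit 8 → queue [14, 11, 9, 5, 7, 6]
Visit 14 → queue [11, 9, 5, 7, 6]
Visit 11 → queue [9, 5, 7, 6]
Visit 9 → queue [5, 7, 6]
Visit 5 → queue [7, 6]
Visit 7 → queue [6]
Visit 6 → queue []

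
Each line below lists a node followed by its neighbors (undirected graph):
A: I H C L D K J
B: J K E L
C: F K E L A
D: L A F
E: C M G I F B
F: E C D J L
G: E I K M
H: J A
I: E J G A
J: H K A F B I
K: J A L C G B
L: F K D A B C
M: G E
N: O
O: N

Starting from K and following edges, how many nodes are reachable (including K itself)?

13

BFS from K visits: K, L, J, G, C, B, A, F, D, I, H, M, E
Reachable nodes: 13 of 15 total.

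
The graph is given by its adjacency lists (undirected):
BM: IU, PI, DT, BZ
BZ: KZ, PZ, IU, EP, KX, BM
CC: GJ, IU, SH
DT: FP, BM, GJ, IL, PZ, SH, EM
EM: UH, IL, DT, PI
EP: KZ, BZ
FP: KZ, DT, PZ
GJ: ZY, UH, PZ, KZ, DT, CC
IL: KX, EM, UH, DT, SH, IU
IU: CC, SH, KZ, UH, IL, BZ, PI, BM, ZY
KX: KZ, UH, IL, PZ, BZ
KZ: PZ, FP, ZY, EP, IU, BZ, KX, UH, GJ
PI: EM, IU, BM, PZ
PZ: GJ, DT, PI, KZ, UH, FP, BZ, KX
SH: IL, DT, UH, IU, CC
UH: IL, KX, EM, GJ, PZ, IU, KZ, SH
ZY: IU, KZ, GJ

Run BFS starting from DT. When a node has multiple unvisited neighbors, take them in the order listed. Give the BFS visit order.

Visit DT; enqueue FP, BM, GJ, IL, PZ, SH, EM → queue [FP, BM, GJ, IL, PZ, SH, EM]
Visit FP; enqueue KZ → queue [BM, GJ, IL, PZ, SH, EM, KZ]
Visit BM; enqueue IU, PI, BZ → queue [GJ, IL, PZ, SH, EM, KZ, IU, PI, BZ]
Visit GJ; enqueue ZY, UH, CC → queue [IL, PZ, SH, EM, KZ, IU, PI, BZ, ZY, UH, CC]
Visit IL; enqueue KX → queue [PZ, SH, EM, KZ, IU, PI, BZ, ZY, UH, CC, KX]
Visit PZ → queue [SH, EM, KZ, IU, PI, BZ, ZY, UH, CC, KX]
Visit SH → queue [EM, KZ, IU, PI, BZ, ZY, UH, CC, KX]
Visit EM → queue [KZ, IU, PI, BZ, ZY, UH, CC, KX]
Visit KZ; enqueue EP → queue [IU, PI, BZ, ZY, UH, CC, KX, EP]
Visit IU → queue [PI, BZ, ZY, UH, CC, KX, EP]
Visit PI → queue [BZ, ZY, UH, CC, KX, EP]
Visit BZ → queue [ZY, UH, CC, KX, EP]
Visit ZY → queue [UH, CC, KX, EP]
Visit UH → queue [CC, KX, EP]
Visit CC → queue [KX, EP]
Visit KX → queue [EP]
Visit EP → queue []

DT, FP, BM, GJ, IL, PZ, SH, EM, KZ, IU, PI, BZ, ZY, UH, CC, KX, EP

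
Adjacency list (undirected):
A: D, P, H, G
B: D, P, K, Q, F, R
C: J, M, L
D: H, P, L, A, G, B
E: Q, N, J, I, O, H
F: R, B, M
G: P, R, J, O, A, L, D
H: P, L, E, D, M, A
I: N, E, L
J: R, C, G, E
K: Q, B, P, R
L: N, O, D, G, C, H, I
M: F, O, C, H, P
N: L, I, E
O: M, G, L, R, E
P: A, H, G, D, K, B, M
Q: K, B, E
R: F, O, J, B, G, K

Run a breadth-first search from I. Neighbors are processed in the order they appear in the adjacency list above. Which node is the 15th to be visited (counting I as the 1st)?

Visit I; enqueue N, E, L → queue [N, E, L]
Visit N → queue [E, L]
Visit E; enqueue Q, J, O, H → queue [L, Q, J, O, H]
Visit L; enqueue D, G, C → queue [Q, J, O, H, D, G, C]
Visit Q; enqueue K, B → queue [J, O, H, D, G, C, K, B]
Visit J; enqueue R → queue [O, H, D, G, C, K, B, R]
Visit O; enqueue M → queue [H, D, G, C, K, B, R, M]
Visit H; enqueue P, A → queue [D, G, C, K, B, R, M, P, A]
Visit D → queue [G, C, K, B, R, M, P, A]
Visit G → queue [C, K, B, R, M, P, A]
Visit C → queue [K, B, R, M, P, A]
Visit K → queue [B, R, M, P, A]
Visit B; enqueue F → queue [R, M, P, A, F]
Visit R → queue [M, P, A, F]
Visit M → queue [P, A, F]
Visit P → queue [A, F]
Visit A → queue [F]
Visit F → queue []

Visit order: I, N, E, L, Q, J, O, H, D, G, C, K, B, R, M, P, A, F

M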